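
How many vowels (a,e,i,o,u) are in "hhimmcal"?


Input: hhimmcal
Checking each character:
  'h' at position 0: consonant
  'h' at position 1: consonant
  'i' at position 2: vowel (running total: 1)
  'm' at position 3: consonant
  'm' at position 4: consonant
  'c' at position 5: consonant
  'a' at position 6: vowel (running total: 2)
  'l' at position 7: consonant
Total vowels: 2

2


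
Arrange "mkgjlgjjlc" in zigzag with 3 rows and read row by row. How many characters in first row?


Zigzag "mkgjlgjjlc" into 3 rows:
Placing characters:
  'm' => row 0
  'k' => row 1
  'g' => row 2
  'j' => row 1
  'l' => row 0
  'g' => row 1
  'j' => row 2
  'j' => row 1
  'l' => row 0
  'c' => row 1
Rows:
  Row 0: "mll"
  Row 1: "kjgjc"
  Row 2: "gj"
First row length: 3

3


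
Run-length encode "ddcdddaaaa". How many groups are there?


Input: ddcdddaaaa
Scanning for consecutive runs:
  Group 1: 'd' x 2 (positions 0-1)
  Group 2: 'c' x 1 (positions 2-2)
  Group 3: 'd' x 3 (positions 3-5)
  Group 4: 'a' x 4 (positions 6-9)
Total groups: 4

4


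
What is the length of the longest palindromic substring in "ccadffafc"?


Input: "ccadffafc"
Checking substrings for palindromes:
  [5:8] "faf" (len 3) => palindrome
  [0:2] "cc" (len 2) => palindrome
  [4:6] "ff" (len 2) => palindrome
Longest palindromic substring: "faf" with length 3

3


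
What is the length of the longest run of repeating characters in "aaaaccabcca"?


Input: "aaaaccabcca"
Scanning for longest run:
  Position 1 ('a'): continues run of 'a', length=2
  Position 2 ('a'): continues run of 'a', length=3
  Position 3 ('a'): continues run of 'a', length=4
  Position 4 ('c'): new char, reset run to 1
  Position 5 ('c'): continues run of 'c', length=2
  Position 6 ('a'): new char, reset run to 1
  Position 7 ('b'): new char, reset run to 1
  Position 8 ('c'): new char, reset run to 1
  Position 9 ('c'): continues run of 'c', length=2
  Position 10 ('a'): new char, reset run to 1
Longest run: 'a' with length 4

4


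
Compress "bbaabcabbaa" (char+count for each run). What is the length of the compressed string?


Input: bbaabcabbaa
Runs:
  'b' x 2 => "b2"
  'a' x 2 => "a2"
  'b' x 1 => "b1"
  'c' x 1 => "c1"
  'a' x 1 => "a1"
  'b' x 2 => "b2"
  'a' x 2 => "a2"
Compressed: "b2a2b1c1a1b2a2"
Compressed length: 14

14


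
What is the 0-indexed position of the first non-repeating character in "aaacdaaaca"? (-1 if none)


Input: aaacdaaaca
Character frequencies:
  'a': 7
  'c': 2
  'd': 1
Scanning left to right for freq == 1:
  Position 0 ('a'): freq=7, skip
  Position 1 ('a'): freq=7, skip
  Position 2 ('a'): freq=7, skip
  Position 3 ('c'): freq=2, skip
  Position 4 ('d'): unique! => answer = 4

4


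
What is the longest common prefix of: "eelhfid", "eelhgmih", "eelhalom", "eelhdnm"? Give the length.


Words: eelhfid, eelhgmih, eelhalom, eelhdnm
  Position 0: all 'e' => match
  Position 1: all 'e' => match
  Position 2: all 'l' => match
  Position 3: all 'h' => match
  Position 4: ('f', 'g', 'a', 'd') => mismatch, stop
LCP = "eelh" (length 4)

4


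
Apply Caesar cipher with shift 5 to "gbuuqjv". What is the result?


Caesar cipher: shift "gbuuqjv" by 5
  'g' (pos 6) + 5 = pos 11 = 'l'
  'b' (pos 1) + 5 = pos 6 = 'g'
  'u' (pos 20) + 5 = pos 25 = 'z'
  'u' (pos 20) + 5 = pos 25 = 'z'
  'q' (pos 16) + 5 = pos 21 = 'v'
  'j' (pos 9) + 5 = pos 14 = 'o'
  'v' (pos 21) + 5 = pos 0 = 'a'
Result: lgzzvoa

lgzzvoa


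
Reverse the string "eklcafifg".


Input: eklcafifg
Reading characters right to left:
  Position 8: 'g'
  Position 7: 'f'
  Position 6: 'i'
  Position 5: 'f'
  Position 4: 'a'
  Position 3: 'c'
  Position 2: 'l'
  Position 1: 'k'
  Position 0: 'e'
Reversed: gfifaclke

gfifaclke


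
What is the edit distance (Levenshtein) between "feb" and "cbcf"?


Computing edit distance: "feb" -> "cbcf"
DP table:
           c    b    c    f
      0    1    2    3    4
  f   1    1    2    3    3
  e   2    2    2    3    4
  b   3    3    2    3    4
Edit distance = dp[3][4] = 4

4


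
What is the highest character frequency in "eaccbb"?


Input: eaccbb
Character counts:
  'a': 1
  'b': 2
  'c': 2
  'e': 1
Maximum frequency: 2

2


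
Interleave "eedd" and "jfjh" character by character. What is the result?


Interleaving "eedd" and "jfjh":
  Position 0: 'e' from first, 'j' from second => "ej"
  Position 1: 'e' from first, 'f' from second => "ef"
  Position 2: 'd' from first, 'j' from second => "dj"
  Position 3: 'd' from first, 'h' from second => "dh"
Result: ejefdjdh

ejefdjdh


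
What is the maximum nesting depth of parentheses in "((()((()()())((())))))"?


Input: "((()((()()())((())))))"
Tracking depth:
  Position 0 '(': depth becomes 1
  Position 1 '(': depth becomes 2
  Position 2 '(': depth becomes 3
  Position 3 ')': depth becomes 2
  Position 4 '(': depth becomes 3
  Position 5 '(': depth becomes 4
  Position 6 '(': depth becomes 5
  Position 7 ')': depth becomes 4
  Position 8 '(': depth becomes 5
  Position 9 ')': depth becomes 4
  Position 10 '(': depth becomes 5
  Position 11 ')': depth becomes 4
  Position 12 ')': depth becomes 3
  Position 13 '(': depth becomes 4
  Position 14 '(': depth becomes 5
  Position 15 '(': depth becomes 6
  Position 16 ')': depth becomes 5
  Position 17 ')': depth becomes 4
  Position 18 ')': depth becomes 3
  Position 19 ')': depth becomes 2
  Position 20 ')': depth becomes 1
  Position 21 ')': depth becomes 0
Maximum depth reached: 6

6


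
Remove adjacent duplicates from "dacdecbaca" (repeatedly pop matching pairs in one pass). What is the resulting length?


Input: dacdecbaca
Stack-based adjacent duplicate removal:
  Read 'd': push. Stack: d
  Read 'a': push. Stack: da
  Read 'c': push. Stack: dac
  Read 'd': push. Stack: dacd
  Read 'e': push. Stack: dacde
  Read 'c': push. Stack: dacdec
  Read 'b': push. Stack: dacdecb
  Read 'a': push. Stack: dacdecba
  Read 'c': push. Stack: dacdecbac
  Read 'a': push. Stack: dacdecbaca
Final stack: "dacdecbaca" (length 10)

10


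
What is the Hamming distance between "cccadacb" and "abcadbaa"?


Comparing "cccadacb" and "abcadbaa" position by position:
  Position 0: 'c' vs 'a' => differ
  Position 1: 'c' vs 'b' => differ
  Position 2: 'c' vs 'c' => same
  Position 3: 'a' vs 'a' => same
  Position 4: 'd' vs 'd' => same
  Position 5: 'a' vs 'b' => differ
  Position 6: 'c' vs 'a' => differ
  Position 7: 'b' vs 'a' => differ
Total differences (Hamming distance): 5

5


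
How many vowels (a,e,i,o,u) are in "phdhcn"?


Input: phdhcn
Checking each character:
  'p' at position 0: consonant
  'h' at position 1: consonant
  'd' at position 2: consonant
  'h' at position 3: consonant
  'c' at position 4: consonant
  'n' at position 5: consonant
Total vowels: 0

0


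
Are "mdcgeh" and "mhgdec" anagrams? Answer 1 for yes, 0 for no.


Strings: "mdcgeh", "mhgdec"
Sorted first:  cdeghm
Sorted second: cdeghm
Sorted forms match => anagrams

1


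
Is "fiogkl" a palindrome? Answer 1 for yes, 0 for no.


Input: fiogkl
Reversed: lkgoif
  Compare pos 0 ('f') with pos 5 ('l'): MISMATCH
  Compare pos 1 ('i') with pos 4 ('k'): MISMATCH
  Compare pos 2 ('o') with pos 3 ('g'): MISMATCH
Result: not a palindrome

0


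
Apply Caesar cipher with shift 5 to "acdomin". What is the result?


Caesar cipher: shift "acdomin" by 5
  'a' (pos 0) + 5 = pos 5 = 'f'
  'c' (pos 2) + 5 = pos 7 = 'h'
  'd' (pos 3) + 5 = pos 8 = 'i'
  'o' (pos 14) + 5 = pos 19 = 't'
  'm' (pos 12) + 5 = pos 17 = 'r'
  'i' (pos 8) + 5 = pos 13 = 'n'
  'n' (pos 13) + 5 = pos 18 = 's'
Result: fhitrns

fhitrns


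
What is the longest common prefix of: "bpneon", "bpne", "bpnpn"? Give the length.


Words: bpneon, bpne, bpnpn
  Position 0: all 'b' => match
  Position 1: all 'p' => match
  Position 2: all 'n' => match
  Position 3: ('e', 'e', 'p') => mismatch, stop
LCP = "bpn" (length 3)

3


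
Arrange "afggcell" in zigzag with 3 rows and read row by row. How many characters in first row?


Zigzag "afggcell" into 3 rows:
Placing characters:
  'a' => row 0
  'f' => row 1
  'g' => row 2
  'g' => row 1
  'c' => row 0
  'e' => row 1
  'l' => row 2
  'l' => row 1
Rows:
  Row 0: "ac"
  Row 1: "fgel"
  Row 2: "gl"
First row length: 2

2


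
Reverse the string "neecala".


Input: neecala
Reading characters right to left:
  Position 6: 'a'
  Position 5: 'l'
  Position 4: 'a'
  Position 3: 'c'
  Position 2: 'e'
  Position 1: 'e'
  Position 0: 'n'
Reversed: alaceen

alaceen


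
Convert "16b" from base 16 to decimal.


Input: "16b" in base 16
Positional expansion:
  Digit '1' (value 1) x 16^2 = 256
  Digit '6' (value 6) x 16^1 = 96
  Digit 'b' (value 11) x 16^0 = 11
Sum = 363

363


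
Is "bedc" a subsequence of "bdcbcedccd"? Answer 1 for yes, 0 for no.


Check if "bedc" is a subsequence of "bdcbcedccd"
Greedy scan:
  Position 0 ('b'): matches sub[0] = 'b'
  Position 1 ('d'): no match needed
  Position 2 ('c'): no match needed
  Position 3 ('b'): no match needed
  Position 4 ('c'): no match needed
  Position 5 ('e'): matches sub[1] = 'e'
  Position 6 ('d'): matches sub[2] = 'd'
  Position 7 ('c'): matches sub[3] = 'c'
  Position 8 ('c'): no match needed
  Position 9 ('d'): no match needed
All 4 characters matched => is a subsequence

1


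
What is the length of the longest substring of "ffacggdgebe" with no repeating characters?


Input: "ffacggdgebe"
Sliding window (track last position of each char):
  Position 0 ('f'): window [0,0] length 1 -- new best
  Position 1 ('f'): repeat (last at 0), move window start to 1
  Position 1 ('f'): window [1,1] length 1
  Position 2 ('a'): window [1,2] length 2 -- new best
  Position 3 ('c'): window [1,3] length 3 -- new best
  Position 4 ('g'): window [1,4] length 4 -- new best
  Position 5 ('g'): repeat (last at 4), move window start to 5
  Position 5 ('g'): window [5,5] length 1
  Position 6 ('d'): window [5,6] length 2
  Position 7 ('g'): repeat (last at 5), move window start to 6
  Position 7 ('g'): window [6,7] length 2
  Position 8 ('e'): window [6,8] length 3
  Position 9 ('b'): window [6,9] length 4
  Position 10 ('e'): repeat (last at 8), move window start to 9
  Position 10 ('e'): window [9,10] length 2
Longest substring with no repeats: "facg" with length 4

4


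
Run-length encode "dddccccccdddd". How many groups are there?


Input: dddccccccdddd
Scanning for consecutive runs:
  Group 1: 'd' x 3 (positions 0-2)
  Group 2: 'c' x 6 (positions 3-8)
  Group 3: 'd' x 4 (positions 9-12)
Total groups: 3

3


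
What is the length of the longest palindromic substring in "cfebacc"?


Input: "cfebacc"
Checking substrings for palindromes:
  [5:7] "cc" (len 2) => palindrome
Longest palindromic substring: "cc" with length 2

2


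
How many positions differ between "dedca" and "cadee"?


Comparing "dedca" and "cadee" position by position:
  Position 0: 'd' vs 'c' => DIFFER
  Position 1: 'e' vs 'a' => DIFFER
  Position 2: 'd' vs 'd' => same
  Position 3: 'c' vs 'e' => DIFFER
  Position 4: 'a' vs 'e' => DIFFER
Positions that differ: 4

4


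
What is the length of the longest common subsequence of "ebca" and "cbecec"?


LCS of "ebca" and "cbecec"
DP table:
           c    b    e    c    e    c
      0    0    0    0    0    0    0
  e   0    0    0    1    1    1    1
  b   0    0    1    1    1    1    1
  c   0    1    1    1    2    2    2
  a   0    1    1    1    2    2    2
LCS length = dp[4][6] = 2

2


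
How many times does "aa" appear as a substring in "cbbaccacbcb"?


Searching for "aa" in "cbbaccacbcb"
Scanning each position:
  Position 0: "cb" => no
  Position 1: "bb" => no
  Position 2: "ba" => no
  Position 3: "ac" => no
  Position 4: "cc" => no
  Position 5: "ca" => no
  Position 6: "ac" => no
  Position 7: "cb" => no
  Position 8: "bc" => no
  Position 9: "cb" => no
Total occurrences: 0

0


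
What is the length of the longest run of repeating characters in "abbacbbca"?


Input: "abbacbbca"
Scanning for longest run:
  Position 1 ('b'): new char, reset run to 1
  Position 2 ('b'): continues run of 'b', length=2
  Position 3 ('a'): new char, reset run to 1
  Position 4 ('c'): new char, reset run to 1
  Position 5 ('b'): new char, reset run to 1
  Position 6 ('b'): continues run of 'b', length=2
  Position 7 ('c'): new char, reset run to 1
  Position 8 ('a'): new char, reset run to 1
Longest run: 'b' with length 2

2


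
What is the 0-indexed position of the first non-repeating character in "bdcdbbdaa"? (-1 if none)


Input: bdcdbbdaa
Character frequencies:
  'a': 2
  'b': 3
  'c': 1
  'd': 3
Scanning left to right for freq == 1:
  Position 0 ('b'): freq=3, skip
  Position 1 ('d'): freq=3, skip
  Position 2 ('c'): unique! => answer = 2

2


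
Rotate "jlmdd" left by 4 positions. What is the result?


Input: "jlmdd", rotate left by 4
First 4 characters: "jlmd"
Remaining characters: "d"
Concatenate remaining + first: "d" + "jlmd" = "djlmd"

djlmd


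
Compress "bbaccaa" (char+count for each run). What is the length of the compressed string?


Input: bbaccaa
Runs:
  'b' x 2 => "b2"
  'a' x 1 => "a1"
  'c' x 2 => "c2"
  'a' x 2 => "a2"
Compressed: "b2a1c2a2"
Compressed length: 8

8


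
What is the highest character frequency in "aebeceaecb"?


Input: aebeceaecb
Character counts:
  'a': 2
  'b': 2
  'c': 2
  'e': 4
Maximum frequency: 4

4


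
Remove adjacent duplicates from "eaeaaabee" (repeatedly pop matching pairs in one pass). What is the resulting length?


Input: eaeaaabee
Stack-based adjacent duplicate removal:
  Read 'e': push. Stack: e
  Read 'a': push. Stack: ea
  Read 'e': push. Stack: eae
  Read 'a': push. Stack: eaea
  Read 'a': matches stack top 'a' => pop. Stack: eae
  Read 'a': push. Stack: eaea
  Read 'b': push. Stack: eaeab
  Read 'e': push. Stack: eaeabe
  Read 'e': matches stack top 'e' => pop. Stack: eaeab
Final stack: "eaeab" (length 5)

5


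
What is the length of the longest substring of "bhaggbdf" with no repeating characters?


Input: "bhaggbdf"
Sliding window (track last position of each char):
  Position 0 ('b'): window [0,0] length 1 -- new best
  Position 1 ('h'): window [0,1] length 2 -- new best
  Position 2 ('a'): window [0,2] length 3 -- new best
  Position 3 ('g'): window [0,3] length 4 -- new best
  Position 4 ('g'): repeat (last at 3), move window start to 4
  Position 4 ('g'): window [4,4] length 1
  Position 5 ('b'): window [4,5] length 2
  Position 6 ('d'): window [4,6] length 3
  Position 7 ('f'): window [4,7] length 4
Longest substring with no repeats: "bhag" with length 4

4


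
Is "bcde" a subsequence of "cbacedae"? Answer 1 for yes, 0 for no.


Check if "bcde" is a subsequence of "cbacedae"
Greedy scan:
  Position 0 ('c'): no match needed
  Position 1 ('b'): matches sub[0] = 'b'
  Position 2 ('a'): no match needed
  Position 3 ('c'): matches sub[1] = 'c'
  Position 4 ('e'): no match needed
  Position 5 ('d'): matches sub[2] = 'd'
  Position 6 ('a'): no match needed
  Position 7 ('e'): matches sub[3] = 'e'
All 4 characters matched => is a subsequence

1


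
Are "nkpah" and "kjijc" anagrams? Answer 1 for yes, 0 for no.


Strings: "nkpah", "kjijc"
Sorted first:  ahknp
Sorted second: cijjk
Differ at position 0: 'a' vs 'c' => not anagrams

0


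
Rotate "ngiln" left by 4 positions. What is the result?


Input: "ngiln", rotate left by 4
First 4 characters: "ngil"
Remaining characters: "n"
Concatenate remaining + first: "n" + "ngil" = "nngil"

nngil


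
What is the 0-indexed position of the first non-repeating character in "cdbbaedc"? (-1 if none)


Input: cdbbaedc
Character frequencies:
  'a': 1
  'b': 2
  'c': 2
  'd': 2
  'e': 1
Scanning left to right for freq == 1:
  Position 0 ('c'): freq=2, skip
  Position 1 ('d'): freq=2, skip
  Position 2 ('b'): freq=2, skip
  Position 3 ('b'): freq=2, skip
  Position 4 ('a'): unique! => answer = 4

4


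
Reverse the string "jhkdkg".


Input: jhkdkg
Reading characters right to left:
  Position 5: 'g'
  Position 4: 'k'
  Position 3: 'd'
  Position 2: 'k'
  Position 1: 'h'
  Position 0: 'j'
Reversed: gkdkhj

gkdkhj


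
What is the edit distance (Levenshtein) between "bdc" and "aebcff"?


Computing edit distance: "bdc" -> "aebcff"
DP table:
           a    e    b    c    f    f
      0    1    2    3    4    5    6
  b   1    1    2    2    3    4    5
  d   2    2    2    3    3    4    5
  c   3    3    3    3    3    4    5
Edit distance = dp[3][6] = 5

5


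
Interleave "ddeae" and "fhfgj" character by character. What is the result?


Interleaving "ddeae" and "fhfgj":
  Position 0: 'd' from first, 'f' from second => "df"
  Position 1: 'd' from first, 'h' from second => "dh"
  Position 2: 'e' from first, 'f' from second => "ef"
  Position 3: 'a' from first, 'g' from second => "ag"
  Position 4: 'e' from first, 'j' from second => "ej"
Result: dfdhefagej

dfdhefagej


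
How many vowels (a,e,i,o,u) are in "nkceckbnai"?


Input: nkceckbnai
Checking each character:
  'n' at position 0: consonant
  'k' at position 1: consonant
  'c' at position 2: consonant
  'e' at position 3: vowel (running total: 1)
  'c' at position 4: consonant
  'k' at position 5: consonant
  'b' at position 6: consonant
  'n' at position 7: consonant
  'a' at position 8: vowel (running total: 2)
  'i' at position 9: vowel (running total: 3)
Total vowels: 3

3


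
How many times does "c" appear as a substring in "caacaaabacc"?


Searching for "c" in "caacaaabacc"
Scanning each position:
  Position 0: "c" => MATCH
  Position 1: "a" => no
  Position 2: "a" => no
  Position 3: "c" => MATCH
  Position 4: "a" => no
  Position 5: "a" => no
  Position 6: "a" => no
  Position 7: "b" => no
  Position 8: "a" => no
  Position 9: "c" => MATCH
  Position 10: "c" => MATCH
Total occurrences: 4

4


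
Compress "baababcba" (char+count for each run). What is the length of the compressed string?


Input: baababcba
Runs:
  'b' x 1 => "b1"
  'a' x 2 => "a2"
  'b' x 1 => "b1"
  'a' x 1 => "a1"
  'b' x 1 => "b1"
  'c' x 1 => "c1"
  'b' x 1 => "b1"
  'a' x 1 => "a1"
Compressed: "b1a2b1a1b1c1b1a1"
Compressed length: 16

16


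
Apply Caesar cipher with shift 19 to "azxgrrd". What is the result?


Caesar cipher: shift "azxgrrd" by 19
  'a' (pos 0) + 19 = pos 19 = 't'
  'z' (pos 25) + 19 = pos 18 = 's'
  'x' (pos 23) + 19 = pos 16 = 'q'
  'g' (pos 6) + 19 = pos 25 = 'z'
  'r' (pos 17) + 19 = pos 10 = 'k'
  'r' (pos 17) + 19 = pos 10 = 'k'
  'd' (pos 3) + 19 = pos 22 = 'w'
Result: tsqzkkw

tsqzkkw


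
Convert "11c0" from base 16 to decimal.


Input: "11c0" in base 16
Positional expansion:
  Digit '1' (value 1) x 16^3 = 4096
  Digit '1' (value 1) x 16^2 = 256
  Digit 'c' (value 12) x 16^1 = 192
  Digit '0' (value 0) x 16^0 = 0
Sum = 4544

4544


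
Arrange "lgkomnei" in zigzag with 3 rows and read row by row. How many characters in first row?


Zigzag "lgkomnei" into 3 rows:
Placing characters:
  'l' => row 0
  'g' => row 1
  'k' => row 2
  'o' => row 1
  'm' => row 0
  'n' => row 1
  'e' => row 2
  'i' => row 1
Rows:
  Row 0: "lm"
  Row 1: "goni"
  Row 2: "ke"
First row length: 2

2


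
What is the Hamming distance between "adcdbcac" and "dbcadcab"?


Comparing "adcdbcac" and "dbcadcab" position by position:
  Position 0: 'a' vs 'd' => differ
  Position 1: 'd' vs 'b' => differ
  Position 2: 'c' vs 'c' => same
  Position 3: 'd' vs 'a' => differ
  Position 4: 'b' vs 'd' => differ
  Position 5: 'c' vs 'c' => same
  Position 6: 'a' vs 'a' => same
  Position 7: 'c' vs 'b' => differ
Total differences (Hamming distance): 5

5


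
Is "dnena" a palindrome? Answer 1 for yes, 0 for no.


Input: dnena
Reversed: anend
  Compare pos 0 ('d') with pos 4 ('a'): MISMATCH
  Compare pos 1 ('n') with pos 3 ('n'): match
Result: not a palindrome

0


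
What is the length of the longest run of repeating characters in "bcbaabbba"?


Input: "bcbaabbba"
Scanning for longest run:
  Position 1 ('c'): new char, reset run to 1
  Position 2 ('b'): new char, reset run to 1
  Position 3 ('a'): new char, reset run to 1
  Position 4 ('a'): continues run of 'a', length=2
  Position 5 ('b'): new char, reset run to 1
  Position 6 ('b'): continues run of 'b', length=2
  Position 7 ('b'): continues run of 'b', length=3
  Position 8 ('a'): new char, reset run to 1
Longest run: 'b' with length 3

3


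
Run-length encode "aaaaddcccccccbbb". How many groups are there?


Input: aaaaddcccccccbbb
Scanning for consecutive runs:
  Group 1: 'a' x 4 (positions 0-3)
  Group 2: 'd' x 2 (positions 4-5)
  Group 3: 'c' x 7 (positions 6-12)
  Group 4: 'b' x 3 (positions 13-15)
Total groups: 4

4


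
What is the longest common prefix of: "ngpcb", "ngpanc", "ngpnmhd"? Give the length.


Words: ngpcb, ngpanc, ngpnmhd
  Position 0: all 'n' => match
  Position 1: all 'g' => match
  Position 2: all 'p' => match
  Position 3: ('c', 'a', 'n') => mismatch, stop
LCP = "ngp" (length 3)

3


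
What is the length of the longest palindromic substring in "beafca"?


Input: "beafca"
Checking substrings for palindromes:
  No multi-char palindromic substrings found
Longest palindromic substring: "b" with length 1

1


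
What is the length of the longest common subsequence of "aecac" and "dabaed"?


LCS of "aecac" and "dabaed"
DP table:
           d    a    b    a    e    d
      0    0    0    0    0    0    0
  a   0    0    1    1    1    1    1
  e   0    0    1    1    1    2    2
  c   0    0    1    1    1    2    2
  a   0    0    1    1    2    2    2
  c   0    0    1    1    2    2    2
LCS length = dp[5][6] = 2

2


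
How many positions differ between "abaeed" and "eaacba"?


Comparing "abaeed" and "eaacba" position by position:
  Position 0: 'a' vs 'e' => DIFFER
  Position 1: 'b' vs 'a' => DIFFER
  Position 2: 'a' vs 'a' => same
  Position 3: 'e' vs 'c' => DIFFER
  Position 4: 'e' vs 'b' => DIFFER
  Position 5: 'd' vs 'a' => DIFFER
Positions that differ: 5

5


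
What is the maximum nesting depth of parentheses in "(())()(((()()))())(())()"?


Input: "(())()(((()()))())(())()"
Tracking depth:
  Position 0 '(': depth becomes 1
  Position 1 '(': depth becomes 2
  Position 2 ')': depth becomes 1
  Position 3 ')': depth becomes 0
  Position 4 '(': depth becomes 1
  Position 5 ')': depth becomes 0
  Position 6 '(': depth becomes 1
  Position 7 '(': depth becomes 2
  Position 8 '(': depth becomes 3
  Position 9 '(': depth becomes 4
  Position 10 ')': depth becomes 3
  Position 11 '(': depth becomes 4
  Position 12 ')': depth becomes 3
  Position 13 ')': depth becomes 2
  Position 14 ')': depth becomes 1
  Position 15 '(': depth becomes 2
  Position 16 ')': depth becomes 1
  Position 17 ')': depth becomes 0
  Position 18 '(': depth becomes 1
  Position 19 '(': depth becomes 2
  Position 20 ')': depth becomes 1
  Position 21 ')': depth becomes 0
  Position 22 '(': depth becomes 1
  Position 23 ')': depth becomes 0
Maximum depth reached: 4

4


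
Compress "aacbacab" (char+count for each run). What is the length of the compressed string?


Input: aacbacab
Runs:
  'a' x 2 => "a2"
  'c' x 1 => "c1"
  'b' x 1 => "b1"
  'a' x 1 => "a1"
  'c' x 1 => "c1"
  'a' x 1 => "a1"
  'b' x 1 => "b1"
Compressed: "a2c1b1a1c1a1b1"
Compressed length: 14

14


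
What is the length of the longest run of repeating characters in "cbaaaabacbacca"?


Input: "cbaaaabacbacca"
Scanning for longest run:
  Position 1 ('b'): new char, reset run to 1
  Position 2 ('a'): new char, reset run to 1
  Position 3 ('a'): continues run of 'a', length=2
  Position 4 ('a'): continues run of 'a', length=3
  Position 5 ('a'): continues run of 'a', length=4
  Position 6 ('b'): new char, reset run to 1
  Position 7 ('a'): new char, reset run to 1
  Position 8 ('c'): new char, reset run to 1
  Position 9 ('b'): new char, reset run to 1
  Position 10 ('a'): new char, reset run to 1
  Position 11 ('c'): new char, reset run to 1
  Position 12 ('c'): continues run of 'c', length=2
  Position 13 ('a'): new char, reset run to 1
Longest run: 'a' with length 4

4


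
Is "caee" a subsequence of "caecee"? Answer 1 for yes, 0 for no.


Check if "caee" is a subsequence of "caecee"
Greedy scan:
  Position 0 ('c'): matches sub[0] = 'c'
  Position 1 ('a'): matches sub[1] = 'a'
  Position 2 ('e'): matches sub[2] = 'e'
  Position 3 ('c'): no match needed
  Position 4 ('e'): matches sub[3] = 'e'
  Position 5 ('e'): no match needed
All 4 characters matched => is a subsequence

1


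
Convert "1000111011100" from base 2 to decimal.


Input: "1000111011100" in base 2
Positional expansion:
  Digit '1' (value 1) x 2^12 = 4096
  Digit '0' (value 0) x 2^11 = 0
  Digit '0' (value 0) x 2^10 = 0
  Digit '0' (value 0) x 2^9 = 0
  Digit '1' (value 1) x 2^8 = 256
  Digit '1' (value 1) x 2^7 = 128
  Digit '1' (value 1) x 2^6 = 64
  Digit '0' (value 0) x 2^5 = 0
  Digit '1' (value 1) x 2^4 = 16
  Digit '1' (value 1) x 2^3 = 8
  Digit '1' (value 1) x 2^2 = 4
  Digit '0' (value 0) x 2^1 = 0
  Digit '0' (value 0) x 2^0 = 0
Sum = 4572

4572


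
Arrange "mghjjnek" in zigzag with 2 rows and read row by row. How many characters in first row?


Zigzag "mghjjnek" into 2 rows:
Placing characters:
  'm' => row 0
  'g' => row 1
  'h' => row 0
  'j' => row 1
  'j' => row 0
  'n' => row 1
  'e' => row 0
  'k' => row 1
Rows:
  Row 0: "mhje"
  Row 1: "gjnk"
First row length: 4

4


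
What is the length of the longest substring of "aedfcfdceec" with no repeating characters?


Input: "aedfcfdceec"
Sliding window (track last position of each char):
  Position 0 ('a'): window [0,0] length 1 -- new best
  Position 1 ('e'): window [0,1] length 2 -- new best
  Position 2 ('d'): window [0,2] length 3 -- new best
  Position 3 ('f'): window [0,3] length 4 -- new best
  Position 4 ('c'): window [0,4] length 5 -- new best
  Position 5 ('f'): repeat (last at 3), move window start to 4
  Position 5 ('f'): window [4,5] length 2
  Position 6 ('d'): window [4,6] length 3
  Position 7 ('c'): repeat (last at 4), move window start to 5
  Position 7 ('c'): window [5,7] length 3
  Position 8 ('e'): window [5,8] length 4
  Position 9 ('e'): repeat (last at 8), move window start to 9
  Position 9 ('e'): window [9,9] length 1
  Position 10 ('c'): window [9,10] length 2
Longest substring with no repeats: "aedfc" with length 5

5


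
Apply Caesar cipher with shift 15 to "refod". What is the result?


Caesar cipher: shift "refod" by 15
  'r' (pos 17) + 15 = pos 6 = 'g'
  'e' (pos 4) + 15 = pos 19 = 't'
  'f' (pos 5) + 15 = pos 20 = 'u'
  'o' (pos 14) + 15 = pos 3 = 'd'
  'd' (pos 3) + 15 = pos 18 = 's'
Result: gtuds

gtuds


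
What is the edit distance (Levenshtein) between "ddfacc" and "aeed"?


Computing edit distance: "ddfacc" -> "aeed"
DP table:
           a    e    e    d
      0    1    2    3    4
  d   1    1    2    3    3
  d   2    2    2    3    3
  f   3    3    3    3    4
  a   4    3    4    4    4
  c   5    4    4    5    5
  c   6    5    5    5    6
Edit distance = dp[6][4] = 6

6


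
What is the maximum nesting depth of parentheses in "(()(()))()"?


Input: "(()(()))()"
Tracking depth:
  Position 0 '(': depth becomes 1
  Position 1 '(': depth becomes 2
  Position 2 ')': depth becomes 1
  Position 3 '(': depth becomes 2
  Position 4 '(': depth becomes 3
  Position 5 ')': depth becomes 2
  Position 6 ')': depth becomes 1
  Position 7 ')': depth becomes 0
  Position 8 '(': depth becomes 1
  Position 9 ')': depth becomes 0
Maximum depth reached: 3

3


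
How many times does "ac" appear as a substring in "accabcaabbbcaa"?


Searching for "ac" in "accabcaabbbcaa"
Scanning each position:
  Position 0: "ac" => MATCH
  Position 1: "cc" => no
  Position 2: "ca" => no
  Position 3: "ab" => no
  Position 4: "bc" => no
  Position 5: "ca" => no
  Position 6: "aa" => no
  Position 7: "ab" => no
  Position 8: "bb" => no
  Position 9: "bb" => no
  Position 10: "bc" => no
  Position 11: "ca" => no
  Position 12: "aa" => no
Total occurrences: 1

1


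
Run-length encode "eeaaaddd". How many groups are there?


Input: eeaaaddd
Scanning for consecutive runs:
  Group 1: 'e' x 2 (positions 0-1)
  Group 2: 'a' x 3 (positions 2-4)
  Group 3: 'd' x 3 (positions 5-7)
Total groups: 3

3


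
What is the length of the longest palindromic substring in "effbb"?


Input: "effbb"
Checking substrings for palindromes:
  [1:3] "ff" (len 2) => palindrome
  [3:5] "bb" (len 2) => palindrome
Longest palindromic substring: "ff" with length 2

2


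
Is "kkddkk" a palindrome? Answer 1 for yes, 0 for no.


Input: kkddkk
Reversed: kkddkk
  Compare pos 0 ('k') with pos 5 ('k'): match
  Compare pos 1 ('k') with pos 4 ('k'): match
  Compare pos 2 ('d') with pos 3 ('d'): match
Result: palindrome

1


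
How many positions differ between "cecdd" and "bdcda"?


Comparing "cecdd" and "bdcda" position by position:
  Position 0: 'c' vs 'b' => DIFFER
  Position 1: 'e' vs 'd' => DIFFER
  Position 2: 'c' vs 'c' => same
  Position 3: 'd' vs 'd' => same
  Position 4: 'd' vs 'a' => DIFFER
Positions that differ: 3

3


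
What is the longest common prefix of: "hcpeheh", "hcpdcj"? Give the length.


Words: hcpeheh, hcpdcj
  Position 0: all 'h' => match
  Position 1: all 'c' => match
  Position 2: all 'p' => match
  Position 3: ('e', 'd') => mismatch, stop
LCP = "hcp" (length 3)

3


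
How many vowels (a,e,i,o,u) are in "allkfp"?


Input: allkfp
Checking each character:
  'a' at position 0: vowel (running total: 1)
  'l' at position 1: consonant
  'l' at position 2: consonant
  'k' at position 3: consonant
  'f' at position 4: consonant
  'p' at position 5: consonant
Total vowels: 1

1


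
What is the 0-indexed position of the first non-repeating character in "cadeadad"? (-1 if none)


Input: cadeadad
Character frequencies:
  'a': 3
  'c': 1
  'd': 3
  'e': 1
Scanning left to right for freq == 1:
  Position 0 ('c'): unique! => answer = 0

0


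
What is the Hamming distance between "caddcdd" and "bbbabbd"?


Comparing "caddcdd" and "bbbabbd" position by position:
  Position 0: 'c' vs 'b' => differ
  Position 1: 'a' vs 'b' => differ
  Position 2: 'd' vs 'b' => differ
  Position 3: 'd' vs 'a' => differ
  Position 4: 'c' vs 'b' => differ
  Position 5: 'd' vs 'b' => differ
  Position 6: 'd' vs 'd' => same
Total differences (Hamming distance): 6

6


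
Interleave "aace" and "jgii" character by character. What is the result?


Interleaving "aace" and "jgii":
  Position 0: 'a' from first, 'j' from second => "aj"
  Position 1: 'a' from first, 'g' from second => "ag"
  Position 2: 'c' from first, 'i' from second => "ci"
  Position 3: 'e' from first, 'i' from second => "ei"
Result: ajagciei

ajagciei


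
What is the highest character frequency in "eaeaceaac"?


Input: eaeaceaac
Character counts:
  'a': 4
  'c': 2
  'e': 3
Maximum frequency: 4

4


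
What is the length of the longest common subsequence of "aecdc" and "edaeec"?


LCS of "aecdc" and "edaeec"
DP table:
           e    d    a    e    e    c
      0    0    0    0    0    0    0
  a   0    0    0    1    1    1    1
  e   0    1    1    1    2    2    2
  c   0    1    1    1    2    2    3
  d   0    1    2    2    2    2    3
  c   0    1    2    2    2    2    3
LCS length = dp[5][6] = 3

3


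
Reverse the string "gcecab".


Input: gcecab
Reading characters right to left:
  Position 5: 'b'
  Position 4: 'a'
  Position 3: 'c'
  Position 2: 'e'
  Position 1: 'c'
  Position 0: 'g'
Reversed: bacecg

bacecg


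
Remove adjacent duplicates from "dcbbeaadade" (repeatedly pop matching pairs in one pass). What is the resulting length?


Input: dcbbeaadade
Stack-based adjacent duplicate removal:
  Read 'd': push. Stack: d
  Read 'c': push. Stack: dc
  Read 'b': push. Stack: dcb
  Read 'b': matches stack top 'b' => pop. Stack: dc
  Read 'e': push. Stack: dce
  Read 'a': push. Stack: dcea
  Read 'a': matches stack top 'a' => pop. Stack: dce
  Read 'd': push. Stack: dced
  Read 'a': push. Stack: dceda
  Read 'd': push. Stack: dcedad
  Read 'e': push. Stack: dcedade
Final stack: "dcedade" (length 7)

7


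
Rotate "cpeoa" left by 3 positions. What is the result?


Input: "cpeoa", rotate left by 3
First 3 characters: "cpe"
Remaining characters: "oa"
Concatenate remaining + first: "oa" + "cpe" = "oacpe"

oacpe


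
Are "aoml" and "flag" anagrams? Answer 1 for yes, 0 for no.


Strings: "aoml", "flag"
Sorted first:  almo
Sorted second: afgl
Differ at position 1: 'l' vs 'f' => not anagrams

0


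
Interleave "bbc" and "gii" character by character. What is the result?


Interleaving "bbc" and "gii":
  Position 0: 'b' from first, 'g' from second => "bg"
  Position 1: 'b' from first, 'i' from second => "bi"
  Position 2: 'c' from first, 'i' from second => "ci"
Result: bgbici

bgbici


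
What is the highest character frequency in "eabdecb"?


Input: eabdecb
Character counts:
  'a': 1
  'b': 2
  'c': 1
  'd': 1
  'e': 2
Maximum frequency: 2

2


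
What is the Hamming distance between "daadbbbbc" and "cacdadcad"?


Comparing "daadbbbbc" and "cacdadcad" position by position:
  Position 0: 'd' vs 'c' => differ
  Position 1: 'a' vs 'a' => same
  Position 2: 'a' vs 'c' => differ
  Position 3: 'd' vs 'd' => same
  Position 4: 'b' vs 'a' => differ
  Position 5: 'b' vs 'd' => differ
  Position 6: 'b' vs 'c' => differ
  Position 7: 'b' vs 'a' => differ
  Position 8: 'c' vs 'd' => differ
Total differences (Hamming distance): 7

7


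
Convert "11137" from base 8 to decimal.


Input: "11137" in base 8
Positional expansion:
  Digit '1' (value 1) x 8^4 = 4096
  Digit '1' (value 1) x 8^3 = 512
  Digit '1' (value 1) x 8^2 = 64
  Digit '3' (value 3) x 8^1 = 24
  Digit '7' (value 7) x 8^0 = 7
Sum = 4703

4703


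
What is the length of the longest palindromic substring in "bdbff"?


Input: "bdbff"
Checking substrings for palindromes:
  [0:3] "bdb" (len 3) => palindrome
  [3:5] "ff" (len 2) => palindrome
Longest palindromic substring: "bdb" with length 3

3


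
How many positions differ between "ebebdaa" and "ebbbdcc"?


Comparing "ebebdaa" and "ebbbdcc" position by position:
  Position 0: 'e' vs 'e' => same
  Position 1: 'b' vs 'b' => same
  Position 2: 'e' vs 'b' => DIFFER
  Position 3: 'b' vs 'b' => same
  Position 4: 'd' vs 'd' => same
  Position 5: 'a' vs 'c' => DIFFER
  Position 6: 'a' vs 'c' => DIFFER
Positions that differ: 3

3


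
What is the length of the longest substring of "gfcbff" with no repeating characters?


Input: "gfcbff"
Sliding window (track last position of each char):
  Position 0 ('g'): window [0,0] length 1 -- new best
  Position 1 ('f'): window [0,1] length 2 -- new best
  Position 2 ('c'): window [0,2] length 3 -- new best
  Position 3 ('b'): window [0,3] length 4 -- new best
  Position 4 ('f'): repeat (last at 1), move window start to 2
  Position 4 ('f'): window [2,4] length 3
  Position 5 ('f'): repeat (last at 4), move window start to 5
  Position 5 ('f'): window [5,5] length 1
Longest substring with no repeats: "gfcb" with length 4

4


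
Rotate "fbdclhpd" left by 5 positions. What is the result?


Input: "fbdclhpd", rotate left by 5
First 5 characters: "fbdcl"
Remaining characters: "hpd"
Concatenate remaining + first: "hpd" + "fbdcl" = "hpdfbdcl"

hpdfbdcl


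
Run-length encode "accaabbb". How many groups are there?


Input: accaabbb
Scanning for consecutive runs:
  Group 1: 'a' x 1 (positions 0-0)
  Group 2: 'c' x 2 (positions 1-2)
  Group 3: 'a' x 2 (positions 3-4)
  Group 4: 'b' x 3 (positions 5-7)
Total groups: 4

4


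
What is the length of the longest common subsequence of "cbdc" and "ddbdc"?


LCS of "cbdc" and "ddbdc"
DP table:
           d    d    b    d    c
      0    0    0    0    0    0
  c   0    0    0    0    0    1
  b   0    0    0    1    1    1
  d   0    1    1    1    2    2
  c   0    1    1    1    2    3
LCS length = dp[4][5] = 3

3


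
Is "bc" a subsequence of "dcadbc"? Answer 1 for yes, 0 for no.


Check if "bc" is a subsequence of "dcadbc"
Greedy scan:
  Position 0 ('d'): no match needed
  Position 1 ('c'): no match needed
  Position 2 ('a'): no match needed
  Position 3 ('d'): no match needed
  Position 4 ('b'): matches sub[0] = 'b'
  Position 5 ('c'): matches sub[1] = 'c'
All 2 characters matched => is a subsequence

1


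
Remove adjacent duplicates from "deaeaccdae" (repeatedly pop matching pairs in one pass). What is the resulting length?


Input: deaeaccdae
Stack-based adjacent duplicate removal:
  Read 'd': push. Stack: d
  Read 'e': push. Stack: de
  Read 'a': push. Stack: dea
  Read 'e': push. Stack: deae
  Read 'a': push. Stack: deaea
  Read 'c': push. Stack: deaeac
  Read 'c': matches stack top 'c' => pop. Stack: deaea
  Read 'd': push. Stack: deaead
  Read 'a': push. Stack: deaeada
  Read 'e': push. Stack: deaeadae
Final stack: "deaeadae" (length 8)

8


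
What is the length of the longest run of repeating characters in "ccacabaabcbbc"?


Input: "ccacabaabcbbc"
Scanning for longest run:
  Position 1 ('c'): continues run of 'c', length=2
  Position 2 ('a'): new char, reset run to 1
  Position 3 ('c'): new char, reset run to 1
  Position 4 ('a'): new char, reset run to 1
  Position 5 ('b'): new char, reset run to 1
  Position 6 ('a'): new char, reset run to 1
  Position 7 ('a'): continues run of 'a', length=2
  Position 8 ('b'): new char, reset run to 1
  Position 9 ('c'): new char, reset run to 1
  Position 10 ('b'): new char, reset run to 1
  Position 11 ('b'): continues run of 'b', length=2
  Position 12 ('c'): new char, reset run to 1
Longest run: 'c' with length 2

2


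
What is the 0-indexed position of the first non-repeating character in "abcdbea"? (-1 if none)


Input: abcdbea
Character frequencies:
  'a': 2
  'b': 2
  'c': 1
  'd': 1
  'e': 1
Scanning left to right for freq == 1:
  Position 0 ('a'): freq=2, skip
  Position 1 ('b'): freq=2, skip
  Position 2 ('c'): unique! => answer = 2

2


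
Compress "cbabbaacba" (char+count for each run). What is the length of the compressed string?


Input: cbabbaacba
Runs:
  'c' x 1 => "c1"
  'b' x 1 => "b1"
  'a' x 1 => "a1"
  'b' x 2 => "b2"
  'a' x 2 => "a2"
  'c' x 1 => "c1"
  'b' x 1 => "b1"
  'a' x 1 => "a1"
Compressed: "c1b1a1b2a2c1b1a1"
Compressed length: 16

16


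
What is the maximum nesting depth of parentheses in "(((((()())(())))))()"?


Input: "(((((()())(())))))()"
Tracking depth:
  Position 0 '(': depth becomes 1
  Position 1 '(': depth becomes 2
  Position 2 '(': depth becomes 3
  Position 3 '(': depth becomes 4
  Position 4 '(': depth becomes 5
  Position 5 '(': depth becomes 6
  Position 6 ')': depth becomes 5
  Position 7 '(': depth becomes 6
  Position 8 ')': depth becomes 5
  Position 9 ')': depth becomes 4
  Position 10 '(': depth becomes 5
  Position 11 '(': depth becomes 6
  Position 12 ')': depth becomes 5
  Position 13 ')': depth becomes 4
  Position 14 ')': depth becomes 3
  Position 15 ')': depth becomes 2
  Position 16 ')': depth becomes 1
  Position 17 ')': depth becomes 0
  Position 18 '(': depth becomes 1
  Position 19 ')': depth becomes 0
Maximum depth reached: 6

6


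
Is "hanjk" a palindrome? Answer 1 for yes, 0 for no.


Input: hanjk
Reversed: kjnah
  Compare pos 0 ('h') with pos 4 ('k'): MISMATCH
  Compare pos 1 ('a') with pos 3 ('j'): MISMATCH
Result: not a palindrome

0


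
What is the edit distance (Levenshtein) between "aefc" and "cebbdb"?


Computing edit distance: "aefc" -> "cebbdb"
DP table:
           c    e    b    b    d    b
      0    1    2    3    4    5    6
  a   1    1    2    3    4    5    6
  e   2    2    1    2    3    4    5
  f   3    3    2    2    3    4    5
  c   4    3    3    3    3    4    5
Edit distance = dp[4][6] = 5

5


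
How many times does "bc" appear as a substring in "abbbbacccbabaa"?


Searching for "bc" in "abbbbacccbabaa"
Scanning each position:
  Position 0: "ab" => no
  Position 1: "bb" => no
  Position 2: "bb" => no
  Position 3: "bb" => no
  Position 4: "ba" => no
  Position 5: "ac" => no
  Position 6: "cc" => no
  Position 7: "cc" => no
  Position 8: "cb" => no
  Position 9: "ba" => no
  Position 10: "ab" => no
  Position 11: "ba" => no
  Position 12: "aa" => no
Total occurrences: 0

0
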